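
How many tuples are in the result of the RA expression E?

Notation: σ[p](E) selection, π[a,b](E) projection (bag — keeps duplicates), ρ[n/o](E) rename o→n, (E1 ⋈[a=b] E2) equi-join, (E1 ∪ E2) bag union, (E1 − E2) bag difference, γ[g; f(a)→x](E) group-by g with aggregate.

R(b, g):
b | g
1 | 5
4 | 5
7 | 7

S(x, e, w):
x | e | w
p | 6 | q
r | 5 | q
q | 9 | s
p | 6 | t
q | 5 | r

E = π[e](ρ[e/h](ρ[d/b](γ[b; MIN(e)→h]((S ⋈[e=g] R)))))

Per-node cardinality:
  S → 5
  R → 3
  (S ⋈[e=g] R) → 4
  γ[b; MIN(e)→h]((S ⋈[e=g] R)) → 2
  ρ[d/b](γ[b; MIN(e)→h]((S ⋈[e=g] R))) → 2
  ρ[e/h](ρ[d/b](γ[b; MIN(e)→h]((S ⋈[e=g] R)))) → 2
  π[e](ρ[e/h](ρ[d/b](γ[b; MIN(e)→h]((S ⋈[e=g] R))))) → 2

|E| = 2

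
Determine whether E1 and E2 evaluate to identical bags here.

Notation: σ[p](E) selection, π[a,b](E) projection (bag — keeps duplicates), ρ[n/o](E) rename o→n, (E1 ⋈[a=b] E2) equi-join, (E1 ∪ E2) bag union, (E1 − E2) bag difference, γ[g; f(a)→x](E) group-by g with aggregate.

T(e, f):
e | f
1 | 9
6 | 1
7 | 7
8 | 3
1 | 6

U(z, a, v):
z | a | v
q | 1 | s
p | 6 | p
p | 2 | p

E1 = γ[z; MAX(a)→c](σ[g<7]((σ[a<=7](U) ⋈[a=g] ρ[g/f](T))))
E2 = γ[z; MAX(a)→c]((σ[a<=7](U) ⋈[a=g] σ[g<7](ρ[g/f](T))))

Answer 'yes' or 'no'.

E1 subexpression sizes:
  U → 3
  σ[a<=7](U) → 3
  T → 5
  ρ[g/f](T) → 5
  (σ[a<=7](U) ⋈[a=g] ρ[g/f](T)) → 2
  σ[g<7]((σ[a<=7](U) ⋈[a=g] ρ[g/f](T))) → 2
  γ[z; MAX(a)→c](σ[g<7]((σ[a<=7](U) ⋈[a=g] ρ[g/f](T)))) → 2
E2 subexpression sizes:
  U → 3
  σ[a<=7](U) → 3
  T → 5
  ρ[g/f](T) → 5
  σ[g<7](ρ[g/f](T)) → 3
  (σ[a<=7](U) ⋈[a=g] σ[g<7](ρ[g/f](T))) → 2
  γ[z; MAX(a)→c]((σ[a<=7](U) ⋈[a=g] σ[g<7](ρ[g/f](T)))) → 2

E1 and E2 produce the same multiset:
z | c
p | 6
q | 1

yes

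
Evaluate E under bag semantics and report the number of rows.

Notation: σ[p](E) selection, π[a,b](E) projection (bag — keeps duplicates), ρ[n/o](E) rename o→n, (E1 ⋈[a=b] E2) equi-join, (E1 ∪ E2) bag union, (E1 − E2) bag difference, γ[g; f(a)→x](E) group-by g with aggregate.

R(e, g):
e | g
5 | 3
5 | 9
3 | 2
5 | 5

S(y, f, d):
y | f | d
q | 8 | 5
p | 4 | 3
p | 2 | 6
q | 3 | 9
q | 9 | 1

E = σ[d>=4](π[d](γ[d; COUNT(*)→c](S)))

Row counts bottom-up:
  S → 5
  γ[d; COUNT(*)→c](S) → 5
  π[d](γ[d; COUNT(*)→c](S)) → 5
  σ[d>=4](π[d](γ[d; COUNT(*)→c](S))) → 3

|E| = 3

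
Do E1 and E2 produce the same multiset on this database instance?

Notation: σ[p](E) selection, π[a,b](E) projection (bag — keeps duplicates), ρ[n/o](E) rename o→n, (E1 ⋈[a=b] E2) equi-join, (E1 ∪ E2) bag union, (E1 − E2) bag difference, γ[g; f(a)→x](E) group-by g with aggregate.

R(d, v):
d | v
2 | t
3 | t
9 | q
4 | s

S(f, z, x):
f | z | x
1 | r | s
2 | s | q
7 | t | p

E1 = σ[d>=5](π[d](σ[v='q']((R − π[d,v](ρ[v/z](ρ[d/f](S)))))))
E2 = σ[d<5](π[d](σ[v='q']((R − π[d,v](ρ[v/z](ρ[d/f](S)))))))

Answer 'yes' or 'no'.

E1 per-node cardinality:
  R → 4
  S → 3
  ρ[d/f](S) → 3
  ρ[v/z](ρ[d/f](S)) → 3
  π[d,v](ρ[v/z](ρ[d/f](S))) → 3
  (R − π[d,v](ρ[v/z](ρ[d/f](S)))) → 4
  σ[v='q']((R − π[d,v](ρ[v/z](ρ[d/f](S))))) → 1
  π[d](σ[v='q']((R − π[d,v](ρ[v/z](ρ[d/f](S)))))) → 1
  σ[d>=5](π[d](σ[v='q']((R − π[d,v](ρ[v/z](ρ[d/f](S))))))) → 1
E2 per-node cardinality:
  R → 4
  S → 3
  ρ[d/f](S) → 3
  ρ[v/z](ρ[d/f](S)) → 3
  π[d,v](ρ[v/z](ρ[d/f](S))) → 3
  (R − π[d,v](ρ[v/z](ρ[d/f](S)))) → 4
  σ[v='q']((R − π[d,v](ρ[v/z](ρ[d/f](S))))) → 1
  π[d](σ[v='q']((R − π[d,v](ρ[v/z](ρ[d/f](S)))))) → 1
  σ[d<5](π[d](σ[v='q']((R − π[d,v](ρ[v/z](ρ[d/f](S))))))) → 0

E1 result:
d
9
E2 result:
d
(0 rows)
Witness: (9,) appears 1× in E1 but 0× in E2.

no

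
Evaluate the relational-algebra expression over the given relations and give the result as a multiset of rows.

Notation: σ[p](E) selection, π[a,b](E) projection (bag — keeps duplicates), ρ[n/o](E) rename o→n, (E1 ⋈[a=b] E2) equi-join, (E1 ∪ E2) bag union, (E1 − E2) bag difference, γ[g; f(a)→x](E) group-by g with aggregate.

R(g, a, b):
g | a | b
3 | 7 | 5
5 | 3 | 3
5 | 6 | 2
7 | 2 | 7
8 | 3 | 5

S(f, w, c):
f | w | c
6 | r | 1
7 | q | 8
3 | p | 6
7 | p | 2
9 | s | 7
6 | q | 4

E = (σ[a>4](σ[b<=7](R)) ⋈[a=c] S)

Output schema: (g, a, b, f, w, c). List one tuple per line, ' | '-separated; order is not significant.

Stepwise |·|:
  R → 5
  σ[b<=7](R) → 5
  σ[a>4](σ[b<=7](R)) → 2
  S → 6
  (σ[a>4](σ[b<=7](R)) ⋈[a=c] S) → 2

== RESULT ==
g | a | b | f | w | c
3 | 7 | 5 | 9 | s | 7
5 | 6 | 2 | 3 | p | 6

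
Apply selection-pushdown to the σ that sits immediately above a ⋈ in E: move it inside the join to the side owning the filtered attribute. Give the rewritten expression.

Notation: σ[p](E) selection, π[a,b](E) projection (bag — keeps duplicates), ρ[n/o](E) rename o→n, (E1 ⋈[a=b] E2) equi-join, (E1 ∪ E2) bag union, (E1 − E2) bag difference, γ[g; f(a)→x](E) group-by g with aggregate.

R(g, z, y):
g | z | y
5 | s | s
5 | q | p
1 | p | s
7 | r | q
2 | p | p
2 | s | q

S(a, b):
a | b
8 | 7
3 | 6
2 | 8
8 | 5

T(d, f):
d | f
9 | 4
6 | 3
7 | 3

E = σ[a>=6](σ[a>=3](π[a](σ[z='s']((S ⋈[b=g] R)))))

σ filters on z, owned by the right side.
E' = σ[a>=6](σ[a>=3](π[a]((S ⋈[b=g] σ[z='s'](R)))))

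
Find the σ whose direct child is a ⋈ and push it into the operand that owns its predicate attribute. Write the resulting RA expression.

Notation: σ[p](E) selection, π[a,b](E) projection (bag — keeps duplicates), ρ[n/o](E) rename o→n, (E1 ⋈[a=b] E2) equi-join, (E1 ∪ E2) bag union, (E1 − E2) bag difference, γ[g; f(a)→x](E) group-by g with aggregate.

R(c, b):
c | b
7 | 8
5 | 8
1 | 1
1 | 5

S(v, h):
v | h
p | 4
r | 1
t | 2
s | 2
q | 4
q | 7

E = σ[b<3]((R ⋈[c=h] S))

σ filters on b, owned by the left side.
E' = (σ[b<3](R) ⋈[c=h] S)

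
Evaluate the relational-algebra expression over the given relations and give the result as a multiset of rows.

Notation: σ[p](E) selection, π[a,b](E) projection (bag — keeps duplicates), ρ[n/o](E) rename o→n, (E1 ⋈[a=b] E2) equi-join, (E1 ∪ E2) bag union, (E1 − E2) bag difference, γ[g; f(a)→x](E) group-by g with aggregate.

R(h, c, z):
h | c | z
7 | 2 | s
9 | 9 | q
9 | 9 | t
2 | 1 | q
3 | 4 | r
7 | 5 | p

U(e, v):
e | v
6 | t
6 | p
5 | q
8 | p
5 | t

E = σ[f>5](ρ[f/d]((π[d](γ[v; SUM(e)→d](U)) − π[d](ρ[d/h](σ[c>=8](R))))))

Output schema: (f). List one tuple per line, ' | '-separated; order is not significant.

Row counts bottom-up:
  U → 5
  γ[v; SUM(e)→d](U) → 3
  π[d](γ[v; SUM(e)→d](U)) → 3
  R → 6
  σ[c>=8](R) → 2
  ρ[d/h](σ[c>=8](R)) → 2
  π[d](ρ[d/h](σ[c>=8](R))) → 2
  (π[d](γ[v; SUM(e)→d](U)) − π[d](ρ[d/h](σ[c>=8](R)))) → 3
  ρ[f/d]((π[d](γ[v; SUM(e)→d](U)) − π[d](ρ[d/h](σ[c>=8](R))))) → 3
  σ[f>5](ρ[f/d]((π[d](γ[v; SUM(e)→d](U)) − π[d](ρ[d/h](σ[c>=8](R)))))) → 2

== RESULT ==
f
11
14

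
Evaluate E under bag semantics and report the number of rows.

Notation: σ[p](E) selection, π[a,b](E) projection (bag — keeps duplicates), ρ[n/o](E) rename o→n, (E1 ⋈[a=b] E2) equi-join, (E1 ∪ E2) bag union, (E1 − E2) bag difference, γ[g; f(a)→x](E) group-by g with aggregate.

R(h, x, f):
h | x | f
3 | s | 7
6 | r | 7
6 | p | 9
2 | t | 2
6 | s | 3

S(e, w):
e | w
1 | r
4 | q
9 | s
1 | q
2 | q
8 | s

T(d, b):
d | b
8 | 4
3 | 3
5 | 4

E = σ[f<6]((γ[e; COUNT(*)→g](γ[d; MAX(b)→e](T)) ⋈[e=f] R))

Per-node cardinality:
  T → 3
  γ[d; MAX(b)→e](T) → 3
  γ[e; COUNT(*)→g](γ[d; MAX(b)→e](T)) → 2
  R → 5
  (γ[e; COUNT(*)→g](γ[d; MAX(b)→e](T)) ⋈[e=f] R) → 1
  σ[f<6]((γ[e; COUNT(*)→g](γ[d; MAX(b)→e](T)) ⋈[e=f] R)) → 1

|E| = 1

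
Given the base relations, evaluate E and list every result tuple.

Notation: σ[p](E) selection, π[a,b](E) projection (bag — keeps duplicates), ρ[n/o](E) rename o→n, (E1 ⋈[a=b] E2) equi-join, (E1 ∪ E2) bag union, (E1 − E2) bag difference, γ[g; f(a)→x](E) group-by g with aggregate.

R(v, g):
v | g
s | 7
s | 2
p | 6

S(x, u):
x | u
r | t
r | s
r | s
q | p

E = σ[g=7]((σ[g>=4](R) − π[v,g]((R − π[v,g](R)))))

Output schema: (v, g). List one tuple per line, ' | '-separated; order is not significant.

Subexpression sizes:
  R → 3
  σ[g>=4](R) → 2
  R → 3
  R → 3
  π[v,g](R) → 3
  (R − π[v,g](R)) → 0
  π[v,g]((R − π[v,g](R))) → 0
  (σ[g>=4](R) − π[v,g]((R − π[v,g](R)))) → 2
  σ[g=7]((σ[g>=4](R) − π[v,g]((R − π[v,g](R))))) → 1

== RESULT ==
v | g
s | 7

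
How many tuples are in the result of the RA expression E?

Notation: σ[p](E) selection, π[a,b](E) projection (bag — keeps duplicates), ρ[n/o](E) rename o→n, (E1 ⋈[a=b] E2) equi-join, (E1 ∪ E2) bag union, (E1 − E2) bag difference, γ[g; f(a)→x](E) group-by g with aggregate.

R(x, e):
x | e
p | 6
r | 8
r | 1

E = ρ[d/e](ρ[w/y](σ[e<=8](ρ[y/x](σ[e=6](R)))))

Row counts bottom-up:
  R → 3
  σ[e=6](R) → 1
  ρ[y/x](σ[e=6](R)) → 1
  σ[e<=8](ρ[y/x](σ[e=6](R))) → 1
  ρ[w/y](σ[e<=8](ρ[y/x](σ[e=6](R)))) → 1
  ρ[d/e](ρ[w/y](σ[e<=8](ρ[y/x](σ[e=6](R))))) → 1

|E| = 1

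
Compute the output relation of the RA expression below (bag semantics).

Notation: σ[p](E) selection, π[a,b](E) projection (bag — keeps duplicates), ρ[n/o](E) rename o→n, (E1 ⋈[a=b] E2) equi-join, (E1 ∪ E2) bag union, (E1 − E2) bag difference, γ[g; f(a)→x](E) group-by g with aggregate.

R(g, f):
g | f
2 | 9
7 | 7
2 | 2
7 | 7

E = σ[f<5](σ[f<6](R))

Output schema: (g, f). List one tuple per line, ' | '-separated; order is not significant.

Per-node cardinality:
  R → 4
  σ[f<6](R) → 1
  σ[f<5](σ[f<6](R)) → 1

== RESULT ==
g | f
2 | 2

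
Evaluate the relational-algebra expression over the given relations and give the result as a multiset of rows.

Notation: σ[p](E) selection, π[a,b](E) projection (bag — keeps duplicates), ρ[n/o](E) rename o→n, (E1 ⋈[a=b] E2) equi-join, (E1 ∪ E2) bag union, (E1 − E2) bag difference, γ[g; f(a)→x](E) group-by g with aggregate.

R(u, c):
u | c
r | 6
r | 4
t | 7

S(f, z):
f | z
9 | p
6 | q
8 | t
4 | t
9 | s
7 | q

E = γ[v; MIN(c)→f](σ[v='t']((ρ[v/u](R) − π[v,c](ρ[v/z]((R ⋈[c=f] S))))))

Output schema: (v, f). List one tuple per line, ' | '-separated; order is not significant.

Stepwise |·|:
  R → 3
  ρ[v/u](R) → 3
  R → 3
  S → 6
  (R ⋈[c=f] S) → 3
  ρ[v/z]((R ⋈[c=f] S)) → 3
  π[v,c](ρ[v/z]((R ⋈[c=f] S))) → 3
  (ρ[v/u](R) − π[v,c](ρ[v/z]((R ⋈[c=f] S)))) → 3
  σ[v='t']((ρ[v/u](R) − π[v,c](ρ[v/z]((R ⋈[c=f] S))))) → 1
  γ[v; MIN(c)→f](σ[v='t']((ρ[v/u](R) − π[v,c](ρ[v/z]((R ⋈[c=f] S)))))) → 1

== RESULT ==
v | f
t | 7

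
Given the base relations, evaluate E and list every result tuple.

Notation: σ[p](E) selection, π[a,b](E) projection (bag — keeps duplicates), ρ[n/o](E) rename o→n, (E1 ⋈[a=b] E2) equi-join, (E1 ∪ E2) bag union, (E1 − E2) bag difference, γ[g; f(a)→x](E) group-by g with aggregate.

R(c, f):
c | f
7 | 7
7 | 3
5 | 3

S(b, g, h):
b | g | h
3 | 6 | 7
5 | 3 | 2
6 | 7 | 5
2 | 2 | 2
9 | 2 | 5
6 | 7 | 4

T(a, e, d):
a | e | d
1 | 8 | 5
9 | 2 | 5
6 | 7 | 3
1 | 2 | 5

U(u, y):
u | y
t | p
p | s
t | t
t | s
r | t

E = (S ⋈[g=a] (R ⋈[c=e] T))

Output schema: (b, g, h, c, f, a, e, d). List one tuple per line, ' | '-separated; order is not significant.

Per-node cardinality:
  S → 6
  R → 3
  T → 4
  (R ⋈[c=e] T) → 2
  (S ⋈[g=a] (R ⋈[c=e] T)) → 2

== RESULT ==
b | g | h | c | f | a | e | d
3 | 6 | 7 | 7 | 3 | 6 | 7 | 3
3 | 6 | 7 | 7 | 7 | 6 | 7 | 3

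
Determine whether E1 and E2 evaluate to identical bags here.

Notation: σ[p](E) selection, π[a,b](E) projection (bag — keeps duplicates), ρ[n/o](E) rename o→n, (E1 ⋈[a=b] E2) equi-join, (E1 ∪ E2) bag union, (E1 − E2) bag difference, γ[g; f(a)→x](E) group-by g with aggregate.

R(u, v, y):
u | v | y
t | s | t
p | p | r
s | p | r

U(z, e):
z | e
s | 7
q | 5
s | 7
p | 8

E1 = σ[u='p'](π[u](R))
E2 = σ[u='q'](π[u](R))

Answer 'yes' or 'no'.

E1 stepwise |·|:
  R → 3
  π[u](R) → 3
  σ[u='p'](π[u](R)) → 1
E2 stepwise |·|:
  R → 3
  π[u](R) → 3
  σ[u='q'](π[u](R)) → 0

E1 result:
u
p
E2 result:
u
(0 rows)
Witness: ('p',) appears 1× in E1 but 0× in E2.

no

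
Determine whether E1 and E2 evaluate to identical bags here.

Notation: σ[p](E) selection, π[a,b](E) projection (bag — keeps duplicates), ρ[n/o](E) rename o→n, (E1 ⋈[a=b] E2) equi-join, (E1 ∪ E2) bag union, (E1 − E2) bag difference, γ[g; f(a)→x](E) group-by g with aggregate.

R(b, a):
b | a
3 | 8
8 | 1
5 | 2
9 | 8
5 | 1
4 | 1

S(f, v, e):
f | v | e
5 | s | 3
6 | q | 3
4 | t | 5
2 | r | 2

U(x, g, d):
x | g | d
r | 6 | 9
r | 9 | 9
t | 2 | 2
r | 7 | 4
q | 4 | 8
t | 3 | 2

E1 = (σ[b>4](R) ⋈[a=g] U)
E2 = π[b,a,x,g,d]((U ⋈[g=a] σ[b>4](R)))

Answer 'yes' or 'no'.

E1 subexpression sizes:
  R → 6
  σ[b>4](R) → 4
  U → 6
  (σ[b>4](R) ⋈[a=g] U) → 1
E2 subexpression sizes:
  U → 6
  R → 6
  σ[b>4](R) → 4
  (U ⋈[g=a] σ[b>4](R)) → 1
  π[b,a,x,g,d]((U ⋈[g=a] σ[b>4](R))) → 1

E1 and E2 produce the same multiset:
b | a | x | g | d
5 | 2 | t | 2 | 2

yes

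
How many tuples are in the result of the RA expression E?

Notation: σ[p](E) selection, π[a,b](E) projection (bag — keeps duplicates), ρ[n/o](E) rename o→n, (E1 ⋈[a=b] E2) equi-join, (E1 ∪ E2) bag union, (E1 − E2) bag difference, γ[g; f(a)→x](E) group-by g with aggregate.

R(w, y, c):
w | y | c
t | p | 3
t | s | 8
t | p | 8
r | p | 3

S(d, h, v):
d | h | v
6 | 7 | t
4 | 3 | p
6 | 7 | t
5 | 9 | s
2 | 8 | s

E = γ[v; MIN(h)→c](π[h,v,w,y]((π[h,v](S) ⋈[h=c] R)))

Row counts bottom-up:
  S → 5
  π[h,v](S) → 5
  R → 4
  (π[h,v](S) ⋈[h=c] R) → 4
  π[h,v,w,y]((π[h,v](S) ⋈[h=c] R)) → 4
  γ[v; MIN(h)→c](π[h,v,w,y]((π[h,v](S) ⋈[h=c] R))) → 2

|E| = 2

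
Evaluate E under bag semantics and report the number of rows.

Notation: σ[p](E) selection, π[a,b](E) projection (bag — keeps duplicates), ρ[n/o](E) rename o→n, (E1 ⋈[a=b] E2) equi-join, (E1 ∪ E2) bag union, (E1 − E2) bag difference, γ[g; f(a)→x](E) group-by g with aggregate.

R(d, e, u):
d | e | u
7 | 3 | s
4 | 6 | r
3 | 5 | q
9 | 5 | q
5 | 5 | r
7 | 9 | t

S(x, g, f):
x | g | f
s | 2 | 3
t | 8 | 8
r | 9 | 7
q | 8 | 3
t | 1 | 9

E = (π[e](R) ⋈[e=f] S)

Subexpression sizes:
  R → 6
  π[e](R) → 6
  S → 5
  (π[e](R) ⋈[e=f] S) → 3

|E| = 3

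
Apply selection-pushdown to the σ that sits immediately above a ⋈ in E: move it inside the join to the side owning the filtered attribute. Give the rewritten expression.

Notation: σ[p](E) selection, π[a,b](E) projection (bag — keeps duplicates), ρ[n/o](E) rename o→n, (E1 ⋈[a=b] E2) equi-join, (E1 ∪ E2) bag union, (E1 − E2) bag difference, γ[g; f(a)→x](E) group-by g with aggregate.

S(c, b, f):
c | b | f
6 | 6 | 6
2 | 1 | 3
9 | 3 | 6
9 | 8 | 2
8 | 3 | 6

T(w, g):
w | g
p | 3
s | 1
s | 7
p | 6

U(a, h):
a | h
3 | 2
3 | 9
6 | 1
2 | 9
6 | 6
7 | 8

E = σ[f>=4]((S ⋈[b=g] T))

σ filters on f, owned by the left side.
E' = (σ[f>=4](S) ⋈[b=g] T)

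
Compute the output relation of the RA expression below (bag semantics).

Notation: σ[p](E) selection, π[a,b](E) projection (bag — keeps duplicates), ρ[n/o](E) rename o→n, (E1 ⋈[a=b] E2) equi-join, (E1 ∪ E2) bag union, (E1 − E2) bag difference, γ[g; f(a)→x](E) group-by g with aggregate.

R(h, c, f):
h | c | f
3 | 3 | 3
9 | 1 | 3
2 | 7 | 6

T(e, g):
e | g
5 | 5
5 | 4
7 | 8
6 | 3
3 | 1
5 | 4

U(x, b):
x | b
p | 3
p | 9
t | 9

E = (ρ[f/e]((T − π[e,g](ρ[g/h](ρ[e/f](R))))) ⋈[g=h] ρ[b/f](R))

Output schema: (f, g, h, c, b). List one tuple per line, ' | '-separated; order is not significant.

Row counts bottom-up:
  T → 6
  R → 3
  ρ[e/f](R) → 3
  ρ[g/h](ρ[e/f](R)) → 3
  π[e,g](ρ[g/h](ρ[e/f](R))) → 3
  (T − π[e,g](ρ[g/h](ρ[e/f](R)))) → 6
  ρ[f/e]((T − π[e,g](ρ[g/h](ρ[e/f](R))))) → 6
  R → 3
  ρ[b/f](R) → 3
  (ρ[f/e]((T − π[e,g](ρ[g/h](ρ[e/f](R))))) ⋈[g=h] ρ[b/f](R)) → 1

== RESULT ==
f | g | h | c | b
6 | 3 | 3 | 3 | 3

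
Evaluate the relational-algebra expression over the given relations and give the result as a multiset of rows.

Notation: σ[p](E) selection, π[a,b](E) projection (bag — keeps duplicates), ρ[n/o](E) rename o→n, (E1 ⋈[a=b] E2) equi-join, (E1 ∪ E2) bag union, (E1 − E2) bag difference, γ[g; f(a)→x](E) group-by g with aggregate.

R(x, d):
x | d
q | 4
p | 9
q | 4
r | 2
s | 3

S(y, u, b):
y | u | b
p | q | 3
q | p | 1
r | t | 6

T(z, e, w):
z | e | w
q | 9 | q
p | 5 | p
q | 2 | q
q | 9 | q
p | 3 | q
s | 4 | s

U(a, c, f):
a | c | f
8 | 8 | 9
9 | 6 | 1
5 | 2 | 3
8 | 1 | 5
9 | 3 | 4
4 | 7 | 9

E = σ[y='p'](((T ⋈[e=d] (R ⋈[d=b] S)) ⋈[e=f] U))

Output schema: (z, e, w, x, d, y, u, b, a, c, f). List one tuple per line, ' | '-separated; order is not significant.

Stepwise |·|:
  T → 6
  R → 5
  S → 3
  (R ⋈[d=b] S) → 1
  (T ⋈[e=d] (R ⋈[d=b] S)) → 1
  U → 6
  ((T ⋈[e=d] (R ⋈[d=b] S)) ⋈[e=f] U) → 1
  σ[y='p'](((T ⋈[e=d] (R ⋈[d=b] S)) ⋈[e=f] U)) → 1

== RESULT ==
z | e | w | x | d | y | u | b | a | c | f
p | 3 | q | s | 3 | p | q | 3 | 5 | 2 | 3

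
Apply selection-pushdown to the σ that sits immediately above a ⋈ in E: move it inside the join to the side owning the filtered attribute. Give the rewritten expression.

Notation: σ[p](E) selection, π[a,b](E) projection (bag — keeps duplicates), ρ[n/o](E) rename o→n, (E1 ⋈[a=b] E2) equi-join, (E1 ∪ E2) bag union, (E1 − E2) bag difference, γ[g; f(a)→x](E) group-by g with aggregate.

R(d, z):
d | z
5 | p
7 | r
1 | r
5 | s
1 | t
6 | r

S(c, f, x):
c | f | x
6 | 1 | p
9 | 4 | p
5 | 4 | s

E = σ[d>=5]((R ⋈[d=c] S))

σ filters on d, owned by the left side.
E' = (σ[d>=5](R) ⋈[d=c] S)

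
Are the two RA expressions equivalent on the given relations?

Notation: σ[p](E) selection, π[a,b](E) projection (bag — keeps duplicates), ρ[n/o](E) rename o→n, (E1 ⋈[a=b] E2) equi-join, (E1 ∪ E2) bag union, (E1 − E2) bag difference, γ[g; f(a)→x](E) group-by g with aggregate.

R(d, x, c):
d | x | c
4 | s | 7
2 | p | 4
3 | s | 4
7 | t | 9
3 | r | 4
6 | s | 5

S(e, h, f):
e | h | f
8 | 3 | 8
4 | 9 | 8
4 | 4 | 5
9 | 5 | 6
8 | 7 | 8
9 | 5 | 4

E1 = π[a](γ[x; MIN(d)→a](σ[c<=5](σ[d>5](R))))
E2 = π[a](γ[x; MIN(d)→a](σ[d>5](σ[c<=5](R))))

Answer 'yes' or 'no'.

E1 subexpression sizes:
  R → 6
  σ[d>5](R) → 2
  σ[c<=5](σ[d>5](R)) → 1
  γ[x; MIN(d)→a](σ[c<=5](σ[d>5](R))) → 1
  π[a](γ[x; MIN(d)→a](σ[c<=5](σ[d>5](R)))) → 1
E2 subexpression sizes:
  R → 6
  σ[c<=5](R) → 4
  σ[d>5](σ[c<=5](R)) → 1
  γ[x; MIN(d)→a](σ[d>5](σ[c<=5](R))) → 1
  π[a](γ[x; MIN(d)→a](σ[d>5](σ[c<=5](R)))) → 1

E1 and E2 produce the same multiset:
a
6

yes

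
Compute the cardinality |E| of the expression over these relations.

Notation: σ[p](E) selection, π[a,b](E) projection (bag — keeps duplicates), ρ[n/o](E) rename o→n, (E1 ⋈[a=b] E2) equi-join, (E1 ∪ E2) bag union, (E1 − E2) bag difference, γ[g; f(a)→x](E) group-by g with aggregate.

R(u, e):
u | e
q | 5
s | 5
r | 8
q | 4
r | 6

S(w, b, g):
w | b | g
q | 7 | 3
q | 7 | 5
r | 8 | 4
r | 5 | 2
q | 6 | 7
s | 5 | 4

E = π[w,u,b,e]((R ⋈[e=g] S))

Stepwise |·|:
  R → 5
  S → 6
  (R ⋈[e=g] S) → 4
  π[w,u,b,e]((R ⋈[e=g] S)) → 4

|E| = 4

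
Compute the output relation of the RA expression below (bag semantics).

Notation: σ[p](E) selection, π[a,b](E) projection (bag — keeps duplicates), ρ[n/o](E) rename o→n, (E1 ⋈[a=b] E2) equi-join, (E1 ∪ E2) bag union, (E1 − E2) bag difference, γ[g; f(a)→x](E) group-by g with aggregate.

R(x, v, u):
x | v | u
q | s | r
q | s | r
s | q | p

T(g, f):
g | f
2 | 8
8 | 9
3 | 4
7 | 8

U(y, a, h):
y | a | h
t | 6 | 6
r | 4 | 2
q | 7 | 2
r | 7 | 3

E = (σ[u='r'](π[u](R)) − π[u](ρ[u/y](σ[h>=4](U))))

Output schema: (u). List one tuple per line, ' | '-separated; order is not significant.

Per-node cardinality:
  R → 3
  π[u](R) → 3
  σ[u='r'](π[u](R)) → 2
  U → 4
  σ[h>=4](U) → 1
  ρ[u/y](σ[h>=4](U)) → 1
  π[u](ρ[u/y](σ[h>=4](U))) → 1
  (σ[u='r'](π[u](R)) − π[u](ρ[u/y](σ[h>=4](U)))) → 2

== RESULT ==
u
r
r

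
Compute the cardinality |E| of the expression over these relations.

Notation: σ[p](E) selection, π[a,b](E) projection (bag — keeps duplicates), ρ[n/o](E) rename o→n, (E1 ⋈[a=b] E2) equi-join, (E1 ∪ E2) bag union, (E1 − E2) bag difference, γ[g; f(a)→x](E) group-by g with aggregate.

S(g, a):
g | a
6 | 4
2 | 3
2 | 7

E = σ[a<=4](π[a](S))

Stepwise |·|:
  S → 3
  π[a](S) → 3
  σ[a<=4](π[a](S)) → 2

|E| = 2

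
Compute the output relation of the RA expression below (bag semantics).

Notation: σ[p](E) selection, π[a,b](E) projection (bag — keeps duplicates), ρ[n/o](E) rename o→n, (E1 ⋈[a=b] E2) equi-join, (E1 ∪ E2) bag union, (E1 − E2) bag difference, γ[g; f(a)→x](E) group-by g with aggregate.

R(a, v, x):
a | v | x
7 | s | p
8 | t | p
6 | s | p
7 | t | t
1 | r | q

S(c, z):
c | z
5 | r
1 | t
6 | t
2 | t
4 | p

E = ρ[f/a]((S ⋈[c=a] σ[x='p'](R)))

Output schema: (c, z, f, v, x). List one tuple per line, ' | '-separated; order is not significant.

Per-node cardinality:
  S → 5
  R → 5
  σ[x='p'](R) → 3
  (S ⋈[c=a] σ[x='p'](R)) → 1
  ρ[f/a]((S ⋈[c=a] σ[x='p'](R))) → 1

== RESULT ==
c | z | f | v | x
6 | t | 6 | s | p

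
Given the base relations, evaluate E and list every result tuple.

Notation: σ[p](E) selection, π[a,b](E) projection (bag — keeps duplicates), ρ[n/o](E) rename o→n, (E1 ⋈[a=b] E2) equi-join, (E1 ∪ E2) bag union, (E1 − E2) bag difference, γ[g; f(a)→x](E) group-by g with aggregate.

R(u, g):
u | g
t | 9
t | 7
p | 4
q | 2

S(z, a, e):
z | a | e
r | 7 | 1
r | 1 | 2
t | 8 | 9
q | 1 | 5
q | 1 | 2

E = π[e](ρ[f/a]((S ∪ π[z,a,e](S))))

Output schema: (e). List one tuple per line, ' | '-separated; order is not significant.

Row counts bottom-up:
  S → 5
  S → 5
  π[z,a,e](S) → 5
  (S ∪ π[z,a,e](S)) → 10
  ρ[f/a]((S ∪ π[z,a,e](S))) → 10
  π[e](ρ[f/a]((S ∪ π[z,a,e](S)))) → 10

== RESULT ==
e
1
1
2
2
2
2
5
5
9
9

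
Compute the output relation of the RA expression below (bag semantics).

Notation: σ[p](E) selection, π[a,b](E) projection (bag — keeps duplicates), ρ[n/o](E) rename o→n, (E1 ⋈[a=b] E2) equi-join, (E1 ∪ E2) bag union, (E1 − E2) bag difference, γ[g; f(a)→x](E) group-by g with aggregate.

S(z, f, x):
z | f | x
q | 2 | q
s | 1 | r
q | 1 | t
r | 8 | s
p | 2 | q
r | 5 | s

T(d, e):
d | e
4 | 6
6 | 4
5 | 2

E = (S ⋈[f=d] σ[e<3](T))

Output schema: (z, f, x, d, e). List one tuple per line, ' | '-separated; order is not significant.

Row counts bottom-up:
  S → 6
  T → 3
  σ[e<3](T) → 1
  (S ⋈[f=d] σ[e<3](T)) → 1

== RESULT ==
z | f | x | d | e
r | 5 | s | 5 | 2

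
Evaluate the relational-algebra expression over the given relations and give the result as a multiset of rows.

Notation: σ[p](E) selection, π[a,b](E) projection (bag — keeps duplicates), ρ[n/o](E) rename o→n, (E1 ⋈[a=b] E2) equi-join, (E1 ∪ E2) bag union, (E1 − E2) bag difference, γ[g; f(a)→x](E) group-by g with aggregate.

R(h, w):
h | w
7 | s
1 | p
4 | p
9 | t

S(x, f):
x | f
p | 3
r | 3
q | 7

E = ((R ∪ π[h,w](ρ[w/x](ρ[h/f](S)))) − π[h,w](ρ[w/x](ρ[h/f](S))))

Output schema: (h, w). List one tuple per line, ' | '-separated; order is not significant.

Subexpression sizes:
  R → 4
  S → 3
  ρ[h/f](S) → 3
  ρ[w/x](ρ[h/f](S)) → 3
  π[h,w](ρ[w/x](ρ[h/f](S))) → 3
  (R ∪ π[h,w](ρ[w/x](ρ[h/f](S)))) → 7
  S → 3
  ρ[h/f](S) → 3
  ρ[w/x](ρ[h/f](S)) → 3
  π[h,w](ρ[w/x](ρ[h/f](S))) → 3
  ((R ∪ π[h,w](ρ[w/x](ρ[h/f](S)))) − π[h,w](ρ[w/x](ρ[h/f](S)))) → 4

== RESULT ==
h | w
1 | p
4 | p
7 | s
9 | t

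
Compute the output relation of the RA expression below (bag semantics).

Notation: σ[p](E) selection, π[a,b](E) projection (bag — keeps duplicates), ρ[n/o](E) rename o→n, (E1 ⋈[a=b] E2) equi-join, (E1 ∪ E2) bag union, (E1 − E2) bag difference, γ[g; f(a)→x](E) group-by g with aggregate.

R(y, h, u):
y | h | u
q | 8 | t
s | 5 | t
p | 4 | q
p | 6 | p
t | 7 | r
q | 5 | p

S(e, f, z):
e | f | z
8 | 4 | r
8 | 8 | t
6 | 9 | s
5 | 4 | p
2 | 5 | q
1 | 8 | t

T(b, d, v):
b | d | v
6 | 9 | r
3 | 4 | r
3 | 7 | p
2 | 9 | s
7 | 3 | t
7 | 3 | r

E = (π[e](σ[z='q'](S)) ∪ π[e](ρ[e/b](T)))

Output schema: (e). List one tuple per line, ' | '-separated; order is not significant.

Row counts bottom-up:
  S → 6
  σ[z='q'](S) → 1
  π[e](σ[z='q'](S)) → 1
  T → 6
  ρ[e/b](T) → 6
  π[e](ρ[e/b](T)) → 6
  (π[e](σ[z='q'](S)) ∪ π[e](ρ[e/b](T))) → 7

== RESULT ==
e
2
2
3
3
6
7
7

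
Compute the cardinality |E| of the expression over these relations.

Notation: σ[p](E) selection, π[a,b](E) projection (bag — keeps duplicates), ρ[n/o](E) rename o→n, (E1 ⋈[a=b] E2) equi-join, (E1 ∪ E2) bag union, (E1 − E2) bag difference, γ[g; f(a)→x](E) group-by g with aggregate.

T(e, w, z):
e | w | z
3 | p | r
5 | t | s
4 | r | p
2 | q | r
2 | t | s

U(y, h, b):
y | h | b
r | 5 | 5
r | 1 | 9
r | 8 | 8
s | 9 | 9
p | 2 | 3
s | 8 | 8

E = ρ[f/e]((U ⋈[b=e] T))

Subexpression sizes:
  U → 6
  T → 5
  (U ⋈[b=e] T) → 2
  ρ[f/e]((U ⋈[b=e] T)) → 2

|E| = 2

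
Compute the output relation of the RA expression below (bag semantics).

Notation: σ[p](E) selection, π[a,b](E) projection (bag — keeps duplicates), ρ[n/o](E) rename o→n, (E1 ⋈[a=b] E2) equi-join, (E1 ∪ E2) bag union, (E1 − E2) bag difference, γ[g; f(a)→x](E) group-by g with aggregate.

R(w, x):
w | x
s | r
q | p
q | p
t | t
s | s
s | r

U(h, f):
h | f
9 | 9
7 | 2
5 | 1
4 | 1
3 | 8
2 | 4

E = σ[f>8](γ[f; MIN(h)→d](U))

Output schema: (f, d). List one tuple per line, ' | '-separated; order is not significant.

Row counts bottom-up:
  U → 6
  γ[f; MIN(h)→d](U) → 5
  σ[f>8](γ[f; MIN(h)→d](U)) → 1

== RESULT ==
f | d
9 | 9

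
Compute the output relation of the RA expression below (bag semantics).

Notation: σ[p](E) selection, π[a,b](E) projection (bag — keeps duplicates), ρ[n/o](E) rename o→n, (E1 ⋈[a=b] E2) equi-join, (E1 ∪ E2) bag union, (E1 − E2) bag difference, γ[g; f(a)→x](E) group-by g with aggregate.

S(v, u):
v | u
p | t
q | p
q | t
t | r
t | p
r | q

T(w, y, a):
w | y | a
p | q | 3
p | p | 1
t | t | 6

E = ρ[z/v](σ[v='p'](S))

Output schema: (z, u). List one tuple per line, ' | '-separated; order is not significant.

Stepwise |·|:
  S → 6
  σ[v='p'](S) → 1
  ρ[z/v](σ[v='p'](S)) → 1

== RESULT ==
z | u
p | t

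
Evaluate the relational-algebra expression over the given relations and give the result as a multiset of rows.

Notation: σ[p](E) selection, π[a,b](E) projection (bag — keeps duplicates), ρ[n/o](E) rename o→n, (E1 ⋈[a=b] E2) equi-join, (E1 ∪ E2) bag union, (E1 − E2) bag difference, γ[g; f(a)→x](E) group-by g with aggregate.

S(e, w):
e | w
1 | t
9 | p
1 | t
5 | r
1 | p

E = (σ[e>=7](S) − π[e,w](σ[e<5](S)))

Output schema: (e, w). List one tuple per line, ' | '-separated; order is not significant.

Row counts bottom-up:
  S → 5
  σ[e>=7](S) → 1
  S → 5
  σ[e<5](S) → 3
  π[e,w](σ[e<5](S)) → 3
  (σ[e>=7](S) − π[e,w](σ[e<5](S))) → 1

== RESULT ==
e | w
9 | p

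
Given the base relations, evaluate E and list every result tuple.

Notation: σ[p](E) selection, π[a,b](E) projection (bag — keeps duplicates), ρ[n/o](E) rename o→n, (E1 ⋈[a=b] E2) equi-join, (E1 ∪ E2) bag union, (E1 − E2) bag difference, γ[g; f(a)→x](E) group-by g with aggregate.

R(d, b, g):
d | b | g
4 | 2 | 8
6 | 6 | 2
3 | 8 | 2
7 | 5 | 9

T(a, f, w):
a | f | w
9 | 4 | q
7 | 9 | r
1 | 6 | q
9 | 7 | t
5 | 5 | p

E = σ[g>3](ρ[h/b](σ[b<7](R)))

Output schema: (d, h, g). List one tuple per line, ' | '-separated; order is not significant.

Subexpression sizes:
  R → 4
  σ[b<7](R) → 3
  ρ[h/b](σ[b<7](R)) → 3
  σ[g>3](ρ[h/b](σ[b<7](R))) → 2

== RESULT ==
d | h | g
4 | 2 | 8
7 | 5 | 9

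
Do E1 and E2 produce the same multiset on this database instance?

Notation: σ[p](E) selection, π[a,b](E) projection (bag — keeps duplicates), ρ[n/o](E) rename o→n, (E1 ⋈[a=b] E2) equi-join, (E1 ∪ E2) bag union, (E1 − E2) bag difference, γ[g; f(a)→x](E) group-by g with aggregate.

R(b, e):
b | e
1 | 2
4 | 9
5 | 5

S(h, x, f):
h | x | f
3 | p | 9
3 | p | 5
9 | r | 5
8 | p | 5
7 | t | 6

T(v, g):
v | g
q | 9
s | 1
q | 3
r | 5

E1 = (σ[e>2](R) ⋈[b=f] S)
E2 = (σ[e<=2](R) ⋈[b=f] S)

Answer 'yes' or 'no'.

E1 stepwise |·|:
  R → 3
  σ[e>2](R) → 2
  S → 5
  (σ[e>2](R) ⋈[b=f] S) → 3
E2 stepwise |·|:
  R → 3
  σ[e<=2](R) → 1
  S → 5
  (σ[e<=2](R) ⋈[b=f] S) → 0

E1 result:
b | e | h | x | f
5 | 5 | 3 | p | 5
5 | 5 | 8 | p | 5
5 | 5 | 9 | r | 5
E2 result:
b | e | h | x | f
(0 rows)
Witness: (5, 5, 8, 'p', 5) appears 1× in E1 but 0× in E2.

no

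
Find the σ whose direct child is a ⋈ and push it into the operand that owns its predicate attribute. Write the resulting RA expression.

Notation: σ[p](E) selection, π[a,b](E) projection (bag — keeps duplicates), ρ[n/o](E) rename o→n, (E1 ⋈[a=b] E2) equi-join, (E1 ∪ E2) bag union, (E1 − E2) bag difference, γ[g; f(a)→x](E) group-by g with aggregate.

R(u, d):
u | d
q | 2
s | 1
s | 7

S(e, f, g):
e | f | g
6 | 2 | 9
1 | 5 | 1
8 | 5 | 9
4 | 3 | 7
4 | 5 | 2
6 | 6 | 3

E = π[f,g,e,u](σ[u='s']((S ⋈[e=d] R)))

σ filters on u, owned by the right side.
E' = π[f,g,e,u]((S ⋈[e=d] σ[u='s'](R)))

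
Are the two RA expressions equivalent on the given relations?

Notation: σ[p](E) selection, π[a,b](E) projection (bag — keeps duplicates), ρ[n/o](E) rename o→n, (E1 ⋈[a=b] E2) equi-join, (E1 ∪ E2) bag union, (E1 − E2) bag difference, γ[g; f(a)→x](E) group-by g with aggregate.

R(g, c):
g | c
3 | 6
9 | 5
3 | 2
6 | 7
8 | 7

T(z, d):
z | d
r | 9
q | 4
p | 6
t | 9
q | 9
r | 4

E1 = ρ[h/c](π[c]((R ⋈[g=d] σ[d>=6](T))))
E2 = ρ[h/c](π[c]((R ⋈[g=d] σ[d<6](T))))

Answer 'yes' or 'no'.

E1 row counts bottom-up:
  R → 5
  T → 6
  σ[d>=6](T) → 4
  (R ⋈[g=d] σ[d>=6](T)) → 4
  π[c]((R ⋈[g=d] σ[d>=6](T))) → 4
  ρ[h/c](π[c]((R ⋈[g=d] σ[d>=6](T)))) → 4
E2 row counts bottom-up:
  R → 5
  T → 6
  σ[d<6](T) → 2
  (R ⋈[g=d] σ[d<6](T)) → 0
  π[c]((R ⋈[g=d] σ[d<6](T))) → 0
  ρ[h/c](π[c]((R ⋈[g=d] σ[d<6](T)))) → 0

E1 result:
h
5
5
5
7
E2 result:
h
(0 rows)
Witness: (7,) appears 1× in E1 but 0× in E2.

no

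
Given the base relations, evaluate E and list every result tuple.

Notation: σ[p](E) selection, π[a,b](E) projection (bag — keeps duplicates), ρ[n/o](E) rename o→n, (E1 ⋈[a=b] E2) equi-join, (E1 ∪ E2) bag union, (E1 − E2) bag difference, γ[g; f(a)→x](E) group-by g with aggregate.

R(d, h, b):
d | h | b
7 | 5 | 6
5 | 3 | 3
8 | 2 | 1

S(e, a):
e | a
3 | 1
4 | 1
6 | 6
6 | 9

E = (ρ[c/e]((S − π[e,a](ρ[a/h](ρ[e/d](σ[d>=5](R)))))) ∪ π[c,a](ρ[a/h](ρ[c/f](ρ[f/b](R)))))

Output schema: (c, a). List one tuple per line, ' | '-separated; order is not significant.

Stepwise |·|:
  S → 4
  R → 3
  σ[d>=5](R) → 3
  ρ[e/d](σ[d>=5](R)) → 3
  ρ[a/h](ρ[e/d](σ[d>=5](R))) → 3
  π[e,a](ρ[a/h](ρ[e/d](σ[d>=5](R)))) → 3
  (S − π[e,a](ρ[a/h](ρ[e/d](σ[d>=5](R))))) → 4
  ρ[c/e]((S − π[e,a](ρ[a/h](ρ[e/d](σ[d>=5](R)))))) → 4
  R → 3
  ρ[f/b](R) → 3
  ρ[c/f](ρ[f/b](R)) → 3
  ρ[a/h](ρ[c/f](ρ[f/b](R))) → 3
  π[c,a](ρ[a/h](ρ[c/f](ρ[f/b](R)))) → 3
  (ρ[c/e]((S − π[e,a](ρ[a/h](ρ[e/d](σ[d>=5](R)))))) ∪ π[c,a](ρ[a/h](ρ[c/f](ρ[f/b](R))))) → 7

== RESULT ==
c | a
1 | 2
3 | 1
3 | 3
4 | 1
6 | 5
6 | 6
6 | 9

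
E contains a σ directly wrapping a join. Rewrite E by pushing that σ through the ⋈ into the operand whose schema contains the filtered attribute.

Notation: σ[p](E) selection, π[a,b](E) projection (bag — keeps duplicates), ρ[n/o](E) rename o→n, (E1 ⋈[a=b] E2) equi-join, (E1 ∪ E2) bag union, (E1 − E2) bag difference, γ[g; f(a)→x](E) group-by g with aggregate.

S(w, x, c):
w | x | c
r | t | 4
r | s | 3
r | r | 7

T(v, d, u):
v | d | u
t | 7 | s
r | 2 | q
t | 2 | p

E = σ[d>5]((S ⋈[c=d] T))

σ filters on d, owned by the right side.
E' = (S ⋈[c=d] σ[d>5](T))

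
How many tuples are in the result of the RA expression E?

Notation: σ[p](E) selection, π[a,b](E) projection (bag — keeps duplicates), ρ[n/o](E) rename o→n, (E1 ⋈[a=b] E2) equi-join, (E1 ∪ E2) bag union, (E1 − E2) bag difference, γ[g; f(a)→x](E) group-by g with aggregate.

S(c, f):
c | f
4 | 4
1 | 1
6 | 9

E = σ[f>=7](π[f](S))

Row counts bottom-up:
  S → 3
  π[f](S) → 3
  σ[f>=7](π[f](S)) → 1

|E| = 1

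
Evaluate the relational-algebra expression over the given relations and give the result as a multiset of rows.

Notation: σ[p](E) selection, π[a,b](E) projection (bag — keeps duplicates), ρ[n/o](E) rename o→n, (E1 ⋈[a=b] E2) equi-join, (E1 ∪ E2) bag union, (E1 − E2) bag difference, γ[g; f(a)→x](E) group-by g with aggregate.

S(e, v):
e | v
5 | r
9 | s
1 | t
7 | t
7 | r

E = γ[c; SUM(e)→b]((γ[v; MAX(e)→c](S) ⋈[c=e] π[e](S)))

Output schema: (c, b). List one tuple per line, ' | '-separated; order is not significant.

Per-node cardinality:
  S → 5
  γ[v; MAX(e)→c](S) → 3
  S → 5
  π[e](S) → 5
  (γ[v; MAX(e)→c](S) ⋈[c=e] π[e](S)) → 5
  γ[c; SUM(e)→b]((γ[v; MAX(e)→c](S) ⋈[c=e] π[e](S))) → 2

== RESULT ==
c | b
7 | 28
9 | 9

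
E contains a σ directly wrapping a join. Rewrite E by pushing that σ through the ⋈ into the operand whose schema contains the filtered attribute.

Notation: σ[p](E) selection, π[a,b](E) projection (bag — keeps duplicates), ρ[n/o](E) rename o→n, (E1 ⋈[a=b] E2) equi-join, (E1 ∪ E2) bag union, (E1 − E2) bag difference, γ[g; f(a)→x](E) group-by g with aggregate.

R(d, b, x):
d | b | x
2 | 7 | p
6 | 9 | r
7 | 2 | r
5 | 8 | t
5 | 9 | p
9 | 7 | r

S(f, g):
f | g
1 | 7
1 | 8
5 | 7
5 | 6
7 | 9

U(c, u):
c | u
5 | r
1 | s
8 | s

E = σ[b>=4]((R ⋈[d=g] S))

σ filters on b, owned by the left side.
E' = (σ[b>=4](R) ⋈[d=g] S)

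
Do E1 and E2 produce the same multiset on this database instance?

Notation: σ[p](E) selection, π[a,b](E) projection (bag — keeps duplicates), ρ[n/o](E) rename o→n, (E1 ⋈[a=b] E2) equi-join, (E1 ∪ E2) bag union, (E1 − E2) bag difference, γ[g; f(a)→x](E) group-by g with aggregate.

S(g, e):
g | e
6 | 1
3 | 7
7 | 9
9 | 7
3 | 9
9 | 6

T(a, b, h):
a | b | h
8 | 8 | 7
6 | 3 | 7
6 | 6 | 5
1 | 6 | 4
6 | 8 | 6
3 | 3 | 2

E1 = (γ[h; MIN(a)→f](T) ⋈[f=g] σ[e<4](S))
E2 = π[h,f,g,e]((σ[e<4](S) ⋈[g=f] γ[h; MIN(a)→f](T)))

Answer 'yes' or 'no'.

E1 row counts bottom-up:
  T → 6
  γ[h; MIN(a)→f](T) → 5
  S → 6
  σ[e<4](S) → 1
  (γ[h; MIN(a)→f](T) ⋈[f=g] σ[e<4](S)) → 3
E2 row counts bottom-up:
  S → 6
  σ[e<4](S) → 1
  T → 6
  γ[h; MIN(a)→f](T) → 5
  (σ[e<4](S) ⋈[g=f] γ[h; MIN(a)→f](T)) → 3
  π[h,f,g,e]((σ[e<4](S) ⋈[g=f] γ[h; MIN(a)→f](T))) → 3

E1 and E2 produce the same multiset:
h | f | g | e
5 | 6 | 6 | 1
6 | 6 | 6 | 1
7 | 6 | 6 | 1

yes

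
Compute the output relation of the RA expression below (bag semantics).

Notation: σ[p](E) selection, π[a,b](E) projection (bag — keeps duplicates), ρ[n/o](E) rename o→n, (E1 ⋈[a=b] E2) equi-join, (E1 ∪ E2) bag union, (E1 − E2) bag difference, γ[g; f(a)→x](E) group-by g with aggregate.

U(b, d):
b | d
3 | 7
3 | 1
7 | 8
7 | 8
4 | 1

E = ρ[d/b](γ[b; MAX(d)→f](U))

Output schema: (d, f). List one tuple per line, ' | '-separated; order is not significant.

Stepwise |·|:
  U → 5
  γ[b; MAX(d)→f](U) → 3
  ρ[d/b](γ[b; MAX(d)→f](U)) → 3

== RESULT ==
d | f
3 | 7
4 | 1
7 | 8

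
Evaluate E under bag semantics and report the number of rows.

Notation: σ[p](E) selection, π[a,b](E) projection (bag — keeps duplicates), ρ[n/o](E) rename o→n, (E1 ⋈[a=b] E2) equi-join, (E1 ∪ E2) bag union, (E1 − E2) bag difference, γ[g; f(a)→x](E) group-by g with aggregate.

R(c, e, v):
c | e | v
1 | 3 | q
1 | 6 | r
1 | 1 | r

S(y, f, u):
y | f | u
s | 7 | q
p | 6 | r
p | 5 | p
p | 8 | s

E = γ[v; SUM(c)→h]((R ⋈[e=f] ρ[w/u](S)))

Row counts bottom-up:
  R → 3
  S → 4
  ρ[w/u](S) → 4
  (R ⋈[e=f] ρ[w/u](S)) → 1
  γ[v; SUM(c)→h]((R ⋈[e=f] ρ[w/u](S))) → 1

|E| = 1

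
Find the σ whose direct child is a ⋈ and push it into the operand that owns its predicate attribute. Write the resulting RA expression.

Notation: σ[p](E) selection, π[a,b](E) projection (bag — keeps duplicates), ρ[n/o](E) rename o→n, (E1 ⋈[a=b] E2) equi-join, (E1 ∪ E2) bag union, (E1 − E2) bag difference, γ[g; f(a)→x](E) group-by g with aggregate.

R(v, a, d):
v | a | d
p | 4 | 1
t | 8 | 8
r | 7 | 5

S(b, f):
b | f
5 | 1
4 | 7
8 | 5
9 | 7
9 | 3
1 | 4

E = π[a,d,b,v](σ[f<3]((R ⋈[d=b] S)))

σ filters on f, owned by the right side.
E' = π[a,d,b,v]((R ⋈[d=b] σ[f<3](S)))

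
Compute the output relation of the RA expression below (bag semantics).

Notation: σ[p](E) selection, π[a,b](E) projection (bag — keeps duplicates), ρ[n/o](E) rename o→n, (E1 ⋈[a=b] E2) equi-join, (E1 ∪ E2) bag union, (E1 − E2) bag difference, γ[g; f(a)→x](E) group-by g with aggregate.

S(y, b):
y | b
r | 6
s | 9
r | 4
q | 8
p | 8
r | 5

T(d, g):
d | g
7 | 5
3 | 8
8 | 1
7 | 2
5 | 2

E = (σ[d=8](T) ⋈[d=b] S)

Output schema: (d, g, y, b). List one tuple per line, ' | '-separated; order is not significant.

Subexpression sizes:
  T → 5
  σ[d=8](T) → 1
  S → 6
  (σ[d=8](T) ⋈[d=b] S) → 2

== RESULT ==
d | g | y | b
8 | 1 | p | 8
8 | 1 | q | 8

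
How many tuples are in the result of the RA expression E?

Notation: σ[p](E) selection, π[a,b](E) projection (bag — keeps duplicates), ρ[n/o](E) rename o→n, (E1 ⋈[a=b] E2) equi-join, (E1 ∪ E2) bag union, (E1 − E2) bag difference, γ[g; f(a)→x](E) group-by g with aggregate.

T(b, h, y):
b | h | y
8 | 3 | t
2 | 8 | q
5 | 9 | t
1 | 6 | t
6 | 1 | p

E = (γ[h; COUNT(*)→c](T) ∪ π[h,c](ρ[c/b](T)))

Row counts bottom-up:
  T → 5
  γ[h; COUNT(*)→c](T) → 5
  T → 5
  ρ[c/b](T) → 5
  π[h,c](ρ[c/b](T)) → 5
  (γ[h; COUNT(*)→c](T) ∪ π[h,c](ρ[c/b](T))) → 10

|E| = 10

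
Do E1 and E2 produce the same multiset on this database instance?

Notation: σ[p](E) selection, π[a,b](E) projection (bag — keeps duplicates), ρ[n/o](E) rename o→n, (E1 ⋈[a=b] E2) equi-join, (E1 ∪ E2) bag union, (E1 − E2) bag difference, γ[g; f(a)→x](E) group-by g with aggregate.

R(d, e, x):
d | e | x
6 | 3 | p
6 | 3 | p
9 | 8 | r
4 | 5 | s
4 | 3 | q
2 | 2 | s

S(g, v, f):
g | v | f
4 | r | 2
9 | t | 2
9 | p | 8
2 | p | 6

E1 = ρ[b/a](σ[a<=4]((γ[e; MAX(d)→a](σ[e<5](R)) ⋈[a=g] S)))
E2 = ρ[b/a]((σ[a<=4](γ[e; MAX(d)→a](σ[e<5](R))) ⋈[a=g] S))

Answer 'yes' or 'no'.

E1 stepwise |·|:
  R → 6
  σ[e<5](R) → 4
  γ[e; MAX(d)→a](σ[e<5](R)) → 2
  S → 4
  (γ[e; MAX(d)→a](σ[e<5](R)) ⋈[a=g] S) → 1
  σ[a<=4]((γ[e; MAX(d)→a](σ[e<5](R)) ⋈[a=g] S)) → 1
  ρ[b/a](σ[a<=4]((γ[e; MAX(d)→a](σ[e<5](R)) ⋈[a=g] S))) → 1
E2 stepwise |·|:
  R → 6
  σ[e<5](R) → 4
  γ[e; MAX(d)→a](σ[e<5](R)) → 2
  σ[a<=4](γ[e; MAX(d)→a](σ[e<5](R))) → 1
  S → 4
  (σ[a<=4](γ[e; MAX(d)→a](σ[e<5](R))) ⋈[a=g] S) → 1
  ρ[b/a]((σ[a<=4](γ[e; MAX(d)→a](σ[e<5](R))) ⋈[a=g] S)) → 1

E1 and E2 produce the same multiset:
e | b | g | v | f
2 | 2 | 2 | p | 6

yes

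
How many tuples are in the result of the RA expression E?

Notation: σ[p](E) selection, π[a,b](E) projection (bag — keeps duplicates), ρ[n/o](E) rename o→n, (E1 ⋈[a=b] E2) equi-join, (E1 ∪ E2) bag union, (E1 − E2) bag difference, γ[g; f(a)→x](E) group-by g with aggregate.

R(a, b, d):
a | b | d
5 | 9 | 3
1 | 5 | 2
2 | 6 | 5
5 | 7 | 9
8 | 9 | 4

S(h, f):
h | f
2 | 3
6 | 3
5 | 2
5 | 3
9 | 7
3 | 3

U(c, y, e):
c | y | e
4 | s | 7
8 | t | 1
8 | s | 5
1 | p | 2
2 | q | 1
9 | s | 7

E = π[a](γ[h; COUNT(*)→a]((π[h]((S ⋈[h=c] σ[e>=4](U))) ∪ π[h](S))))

Stepwise |·|:
  S → 6
  U → 6
  σ[e>=4](U) → 3
  (S ⋈[h=c] σ[e>=4](U)) → 1
  π[h]((S ⋈[h=c] σ[e>=4](U))) → 1
  S → 6
  π[h](S) → 6
  (π[h]((S ⋈[h=c] σ[e>=4](U))) ∪ π[h](S)) → 7
  γ[h; COUNT(*)→a]((π[h]((S ⋈[h=c] σ[e>=4](U))) ∪ π[h](S))) → 5
  π[a](γ[h; COUNT(*)→a]((π[h]((S ⋈[h=c] σ[e>=4](U))) ∪ π[h](S)))) → 5

|E| = 5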